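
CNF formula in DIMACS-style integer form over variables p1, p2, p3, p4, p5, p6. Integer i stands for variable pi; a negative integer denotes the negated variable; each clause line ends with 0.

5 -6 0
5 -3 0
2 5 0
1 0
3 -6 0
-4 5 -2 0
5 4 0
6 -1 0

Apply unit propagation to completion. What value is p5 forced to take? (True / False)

True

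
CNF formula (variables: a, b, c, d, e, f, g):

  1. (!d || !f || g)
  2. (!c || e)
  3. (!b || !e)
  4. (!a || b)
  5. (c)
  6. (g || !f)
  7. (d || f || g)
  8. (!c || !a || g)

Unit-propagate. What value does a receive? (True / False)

(c) is a unit clause: c = True.
(e || !c) with c = True leaves only e, so e = True.
(!e || !b) with e = True leaves only !b, so b = False.
(!a || b): since b = False, the clause reduces to (!a). a = False.

False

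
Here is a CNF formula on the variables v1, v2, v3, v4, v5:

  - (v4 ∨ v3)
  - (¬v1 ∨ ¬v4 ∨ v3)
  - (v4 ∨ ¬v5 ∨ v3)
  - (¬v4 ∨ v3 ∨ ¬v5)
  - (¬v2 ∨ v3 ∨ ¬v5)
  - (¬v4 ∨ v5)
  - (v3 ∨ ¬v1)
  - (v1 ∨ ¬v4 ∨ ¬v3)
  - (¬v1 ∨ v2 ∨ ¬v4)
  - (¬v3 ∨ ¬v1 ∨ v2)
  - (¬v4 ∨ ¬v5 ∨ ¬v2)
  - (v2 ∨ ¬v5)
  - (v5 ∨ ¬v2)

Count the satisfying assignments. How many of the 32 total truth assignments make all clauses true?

Satisfying assignments:
  v1=0 v2=0 v3=1 v4=0 v5=0
  v1=0 v2=1 v3=1 v4=0 v5=1
  v1=1 v2=1 v3=1 v4=0 v5=1
Count: 3.

3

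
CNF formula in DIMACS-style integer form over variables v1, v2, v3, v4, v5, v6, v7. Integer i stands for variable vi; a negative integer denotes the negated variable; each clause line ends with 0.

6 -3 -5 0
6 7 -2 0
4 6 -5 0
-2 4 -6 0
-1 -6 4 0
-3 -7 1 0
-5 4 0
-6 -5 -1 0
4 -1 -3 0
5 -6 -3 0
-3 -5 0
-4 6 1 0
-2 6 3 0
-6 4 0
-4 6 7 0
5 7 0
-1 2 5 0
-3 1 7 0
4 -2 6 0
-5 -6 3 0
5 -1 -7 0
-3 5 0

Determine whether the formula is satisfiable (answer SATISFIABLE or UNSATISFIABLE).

SATISFIABLE

Branch on v1: take v1 = False.
The remaining clauses are satisfied by v2 = False, v3 = False, v4 = False, v5 = False, v6 = False, v7 = True.
So v1 = False, v2 = False, v3 = False, v4 = False, v5 = False, v6 = False, v7 = True is a satisfying assignment.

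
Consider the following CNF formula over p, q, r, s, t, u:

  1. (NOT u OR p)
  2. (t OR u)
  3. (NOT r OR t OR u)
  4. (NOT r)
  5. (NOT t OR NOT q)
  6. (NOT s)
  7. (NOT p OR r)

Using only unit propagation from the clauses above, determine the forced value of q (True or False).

Unit clause (NOT r) sets r = False.
(NOT s) is a unit clause: s = False.
(NOT p OR r): since r = False, the clause reduces to (NOT p). p = False.
(NOT u OR p) with p = False leaves only NOT u, so u = False.
(u OR t) with u = False leaves only t, so t = True.
In (NOT q OR NOT t), NOT t is now false; NOT q must hold, so q = False.

False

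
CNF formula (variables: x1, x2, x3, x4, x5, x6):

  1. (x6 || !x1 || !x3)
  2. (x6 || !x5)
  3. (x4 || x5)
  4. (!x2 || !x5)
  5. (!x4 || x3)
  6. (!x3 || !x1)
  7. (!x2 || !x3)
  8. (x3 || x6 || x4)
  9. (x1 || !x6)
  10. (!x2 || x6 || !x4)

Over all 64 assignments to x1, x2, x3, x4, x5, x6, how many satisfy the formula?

Satisfying assignments:
  x1=F x2=F x3=T x4=T x5=F x6=F
  x1=T x2=F x3=F x4=F x5=T x6=T
Count: 2.

2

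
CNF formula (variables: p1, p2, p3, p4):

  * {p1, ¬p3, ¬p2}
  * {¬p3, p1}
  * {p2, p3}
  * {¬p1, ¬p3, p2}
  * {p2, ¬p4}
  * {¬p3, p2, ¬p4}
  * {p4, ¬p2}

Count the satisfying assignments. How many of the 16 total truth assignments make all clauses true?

3

Satisfying assignments:
  p1=F p2=T p3=F p4=T
  p1=T p2=T p3=F p4=T
  p1=T p2=T p3=T p4=T
That's 3 in total.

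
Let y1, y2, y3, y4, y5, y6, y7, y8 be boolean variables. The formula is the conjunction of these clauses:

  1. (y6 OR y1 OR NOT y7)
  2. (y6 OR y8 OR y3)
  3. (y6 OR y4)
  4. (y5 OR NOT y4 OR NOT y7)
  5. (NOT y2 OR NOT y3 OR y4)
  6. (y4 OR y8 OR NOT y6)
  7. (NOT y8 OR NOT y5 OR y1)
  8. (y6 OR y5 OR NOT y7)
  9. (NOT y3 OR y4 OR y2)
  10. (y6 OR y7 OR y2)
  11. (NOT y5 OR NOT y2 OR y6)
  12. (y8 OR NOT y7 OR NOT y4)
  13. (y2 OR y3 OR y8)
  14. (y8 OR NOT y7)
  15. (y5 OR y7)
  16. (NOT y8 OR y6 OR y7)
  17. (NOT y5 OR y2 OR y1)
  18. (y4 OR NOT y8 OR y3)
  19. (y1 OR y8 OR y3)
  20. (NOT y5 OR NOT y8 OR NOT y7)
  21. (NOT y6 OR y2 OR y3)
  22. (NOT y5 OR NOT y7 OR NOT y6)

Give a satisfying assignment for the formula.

y1=True, y2=True, y3=True, y4=True, y5=True, y6=True, y7=False, y8=False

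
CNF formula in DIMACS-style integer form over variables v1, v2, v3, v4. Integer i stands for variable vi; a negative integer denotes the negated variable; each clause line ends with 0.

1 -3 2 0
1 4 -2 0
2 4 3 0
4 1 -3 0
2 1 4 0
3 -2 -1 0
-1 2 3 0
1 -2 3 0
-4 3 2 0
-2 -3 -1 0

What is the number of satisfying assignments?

The models are:
  v1=F v2=T v3=T v4=T
  v1=T v2=F v3=T v4=F
  v1=T v2=F v3=T v4=T
That's 3 in total.

3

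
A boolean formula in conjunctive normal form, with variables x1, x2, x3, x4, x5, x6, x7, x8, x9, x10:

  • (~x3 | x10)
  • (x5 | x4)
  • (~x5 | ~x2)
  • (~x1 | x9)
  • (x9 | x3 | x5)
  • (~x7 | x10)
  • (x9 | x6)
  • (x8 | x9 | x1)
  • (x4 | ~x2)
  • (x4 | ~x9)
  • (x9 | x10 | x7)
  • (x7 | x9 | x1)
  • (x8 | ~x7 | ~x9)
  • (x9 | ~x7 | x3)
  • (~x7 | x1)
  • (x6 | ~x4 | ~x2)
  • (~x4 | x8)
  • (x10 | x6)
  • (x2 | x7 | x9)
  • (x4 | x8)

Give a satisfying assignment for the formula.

x1=True, x2=False, x3=False, x4=True, x5=True, x6=True, x7=False, x8=True, x9=True, x10=True

x6 occurs only positively in the remaining clauses — set x6 = True.
Pure literal: x8 appears only positively; assign x8 = True.
Try x1 = True.
  then x9 is forced to True.
  then x4 is forced to True.
The remaining clauses are satisfied by x2 = False, x3 = False, x5 = True, x7 = False, x10 = True.
Check each clause:
  1. (x10 | ~x3) — x10 is true.
  2. (x5 | x4) — x4 is true.
  3. (~x2 | ~x5) — ~x2 is true.
  4. (x9 | ~x1) — x9 is true.
  5. (x9 | x5 | x3) — x9 is true.
  6. (~x7 | x10) — ~x7 is true.
  7. (x6 | x9) — x9 is true.
  8. (x8 | x9 | x1) — x8 is true.
  9. (~x2 | x4) — x4 is true.
  10. (~x9 | x4) — x4 is true.
  11. (x10 | x9 | x7) — x9 is true.
  12. (x7 | x1 | x9) — x9 is true.
  13. (~x7 | ~x9 | x8) — x8 is true.
  14. (x3 | ~x7 | x9) — ~x7 is true.
  15. (~x7 | x1) — x1 is true.
  16. (~x4 | ~x2 | x6) — x6 is true.
  17. (x8 | ~x4) — x8 is true.
  18. (x10 | x6) — x10 is true.
  19. (x2 | x9 | x7) — x9 is true.
  20. (x8 | x4) — x8 is true.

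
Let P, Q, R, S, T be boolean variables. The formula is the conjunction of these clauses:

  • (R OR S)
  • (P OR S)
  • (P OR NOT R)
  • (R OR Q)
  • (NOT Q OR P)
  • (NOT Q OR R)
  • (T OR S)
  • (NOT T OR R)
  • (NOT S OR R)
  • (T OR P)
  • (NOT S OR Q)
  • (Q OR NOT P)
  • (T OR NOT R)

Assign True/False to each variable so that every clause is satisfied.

Set P = True and propagate.
  then Q is forced to True.
  then R is forced to True.
  then T is forced to True.
S is now unconstrained; take S = False.

P=T  Q=T  R=T  S=F  T=T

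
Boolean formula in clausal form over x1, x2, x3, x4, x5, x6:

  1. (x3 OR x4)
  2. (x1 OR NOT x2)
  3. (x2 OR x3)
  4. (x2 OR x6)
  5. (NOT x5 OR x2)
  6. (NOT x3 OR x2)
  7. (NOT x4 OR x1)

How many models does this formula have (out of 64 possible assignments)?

12

Case analysis on x2 and x3:
  x2=1, x3=1: forces x1=1; x4, x5, x6 free → 2^3 = 8.
  x2=1, x3=0: remaining (x1,x4,x5,x6) ∈ {(1,1,0,0); (1,1,0,1); (1,1,1,0); (1,1,1,1)} — 4.
  x2=0, x3=1: a clause becomes empty — 0.
  x2=0, x3=0: a clause becomes empty — 0.
Total: 8 + 4 + 0 + 0 = 12.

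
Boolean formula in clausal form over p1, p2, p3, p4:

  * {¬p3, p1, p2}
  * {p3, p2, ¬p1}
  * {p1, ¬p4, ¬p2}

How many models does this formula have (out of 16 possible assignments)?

10

Split on p1, then p2.
  p1=1, p2=1: remaining (p3,p4) ∈ {(0,0); (0,1); (1,0); (1,1)} — 4.
  p1=1, p2=0: remaining (p3,p4) ∈ {(1,0); (1,1)} — 2.
  p1=0, p2=1: remaining (p3,p4) ∈ {(0,0); (1,0)} — 2.
  p1=0, p2=0: remaining (p3,p4) ∈ {(0,0); (0,1)} — 2.
Total: 4 + 2 + 2 + 2 = 10.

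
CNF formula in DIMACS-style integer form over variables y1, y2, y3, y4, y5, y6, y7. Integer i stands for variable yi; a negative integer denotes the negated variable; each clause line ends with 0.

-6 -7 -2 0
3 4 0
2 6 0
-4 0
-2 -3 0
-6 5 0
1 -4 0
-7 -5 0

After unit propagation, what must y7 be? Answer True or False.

False

(~y4) stands alone — y4 = False.
(y3 \/ y4) with y4 = False leaves only y3, so y3 = True.
(~y2 \/ ~y3) with y3 = True leaves only ~y2, so y2 = False.
(y6 \/ y2): since y2 = False, the clause reduces to (y6). y6 = True.
(~y6 \/ y5): since y6 = True, the clause reduces to (y5). y5 = True.
From (~y7 \/ ~y5) and y5 = True: y7 = False.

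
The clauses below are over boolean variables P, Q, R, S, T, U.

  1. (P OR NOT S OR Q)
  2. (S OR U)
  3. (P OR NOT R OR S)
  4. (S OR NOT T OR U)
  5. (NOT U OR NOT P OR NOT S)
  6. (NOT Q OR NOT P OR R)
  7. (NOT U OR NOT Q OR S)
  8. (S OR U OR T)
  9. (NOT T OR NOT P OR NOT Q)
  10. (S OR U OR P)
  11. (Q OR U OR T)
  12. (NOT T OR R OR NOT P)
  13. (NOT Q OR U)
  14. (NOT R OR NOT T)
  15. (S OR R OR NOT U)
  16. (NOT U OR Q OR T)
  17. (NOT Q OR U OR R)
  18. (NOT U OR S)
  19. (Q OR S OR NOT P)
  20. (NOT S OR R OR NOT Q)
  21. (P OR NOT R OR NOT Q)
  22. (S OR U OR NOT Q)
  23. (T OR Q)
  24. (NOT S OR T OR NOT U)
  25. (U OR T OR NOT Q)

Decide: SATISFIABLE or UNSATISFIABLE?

U = True:
  propagation gives S=True, P=False, Q=True, R=True; an empty clause results — contradiction.
U = False:
  propagation gives S=True, Q=False, P=True, T=True; an empty clause results — contradiction.
Every branch closes, so no satisfying assignment exists.

UNSATISFIABLE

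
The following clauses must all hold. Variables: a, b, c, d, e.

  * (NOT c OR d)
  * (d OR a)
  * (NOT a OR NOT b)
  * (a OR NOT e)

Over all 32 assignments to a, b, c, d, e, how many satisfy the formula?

Split on a, then d.
  a=T, d=T: remaining (b,c,e) ∈ {(F,F,F); (F,F,T); (F,T,F); (F,T,T)} — 4.
  a=T, d=F: remaining (b,c,e) ∈ {(F,F,F); (F,F,T)} — 2.
  a=F, d=T: remaining (b,c,e) ∈ {(F,F,F); (F,T,F); (T,F,F); (T,T,F)} — 4.
  a=F, d=F: a clause becomes empty — 0.
Total: 4 + 2 + 4 + 0 = 10.

10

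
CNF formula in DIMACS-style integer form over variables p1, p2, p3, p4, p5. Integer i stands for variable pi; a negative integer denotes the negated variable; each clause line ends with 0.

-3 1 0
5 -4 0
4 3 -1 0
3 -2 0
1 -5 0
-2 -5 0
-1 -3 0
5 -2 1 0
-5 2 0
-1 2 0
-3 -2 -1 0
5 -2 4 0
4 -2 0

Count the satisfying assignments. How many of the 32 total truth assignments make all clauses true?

1

The models are:
  p1=0 p2=0 p3=0 p4=0 p5=0
Count: 1.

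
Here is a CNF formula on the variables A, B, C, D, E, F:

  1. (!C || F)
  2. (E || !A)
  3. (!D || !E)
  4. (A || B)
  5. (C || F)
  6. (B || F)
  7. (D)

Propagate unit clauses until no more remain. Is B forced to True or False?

True

Unit clause (D) sets D = True.
In (!D || !E), !D is now false; !E must hold, so E = False.
(E || !A) with E = False leaves only !A, so A = False.
From (A || B) and A = False: B = True.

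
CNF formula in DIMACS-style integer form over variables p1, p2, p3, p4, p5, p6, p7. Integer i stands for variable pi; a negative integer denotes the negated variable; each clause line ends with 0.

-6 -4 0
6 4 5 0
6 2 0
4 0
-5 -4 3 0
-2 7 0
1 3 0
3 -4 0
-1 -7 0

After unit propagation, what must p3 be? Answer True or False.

True

(p4) stands alone — p4 = True.
(NOT p6 OR NOT p4): since p4 = True, the clause reduces to (NOT p6). p6 = False.
In (p6 OR p2), p6 is now false; p2 must hold, so p2 = True.
(p7 OR NOT p2): since p2 = True, the clause reduces to (p7). p7 = True.
(p3 OR NOT p4) with p4 = True leaves only p3, so p3 = True.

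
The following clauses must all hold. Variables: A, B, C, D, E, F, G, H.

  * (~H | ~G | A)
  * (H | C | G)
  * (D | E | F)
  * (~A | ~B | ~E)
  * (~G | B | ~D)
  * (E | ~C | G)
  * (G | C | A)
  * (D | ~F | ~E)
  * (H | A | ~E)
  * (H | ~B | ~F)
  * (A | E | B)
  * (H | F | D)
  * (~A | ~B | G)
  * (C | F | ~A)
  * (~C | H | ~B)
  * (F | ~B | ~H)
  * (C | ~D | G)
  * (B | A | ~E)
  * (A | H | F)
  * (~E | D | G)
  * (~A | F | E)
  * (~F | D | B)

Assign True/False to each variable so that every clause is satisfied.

A=True, B=True, C=True, D=False, E=False, F=True, G=True, H=True

Branch on A: take A = True.
For the remaining variables, B = True, C = True, D = False, E = False, F = True, G = True, H = True works.
Every clause has at least one true literal under this assignment.
Check each clause:
  1. (~H | ~G | A) — A is true.
  2. (H | G | C) — H is true.
  3. (E | D | F) — F is true.
  4. (~E | ~B | ~A) — ~E is true.
  5. (~D | ~G | B) — B is true.
  6. (E | G | ~C) — G is true.
  7. (C | G | A) — A is true.
  8. (D | ~F | ~E) — ~E is true.
  9. (~E | H | A) — H is true.
  10. (~B | H | ~F) — H is true.
  11. (E | B | A) — A is true.
  12. (D | H | F) — H is true.
  13. (G | ~A | ~B) — G is true.
  14. (C | ~A | F) — C is true.
  15. (~B | ~C | H) — H is true.
  16. (~B | ~H | F) — F is true.
  17. (~D | C | G) — C is true.
  18. (~E | A | B) — A is true.
  19. (F | H | A) — H is true.
  20. (G | ~E | D) — ~E is true.
  21. (F | ~A | E) — F is true.
  22. (~F | B | D) — B is true.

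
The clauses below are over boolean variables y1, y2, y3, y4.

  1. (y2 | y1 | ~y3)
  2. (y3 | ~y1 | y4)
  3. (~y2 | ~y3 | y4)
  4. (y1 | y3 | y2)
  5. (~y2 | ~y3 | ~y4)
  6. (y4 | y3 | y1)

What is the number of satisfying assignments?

The models are:
  y1=0 y2=1 y3=0 y4=1
  y1=1 y2=0 y3=0 y4=1
  y1=1 y2=0 y3=1 y4=0
  y1=1 y2=0 y3=1 y4=1
  y1=1 y2=1 y3=0 y4=1
That's 5 in total.

5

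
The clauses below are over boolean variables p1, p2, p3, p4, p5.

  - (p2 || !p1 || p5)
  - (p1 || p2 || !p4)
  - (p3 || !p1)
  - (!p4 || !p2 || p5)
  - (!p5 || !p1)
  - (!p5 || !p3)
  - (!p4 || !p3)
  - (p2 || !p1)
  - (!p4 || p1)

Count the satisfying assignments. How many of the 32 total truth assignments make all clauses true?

The models are:
  p1=0 p2=0 p3=0 p4=0 p5=0
  p1=0 p2=0 p3=0 p4=0 p5=1
  p1=0 p2=0 p3=1 p4=0 p5=0
  p1=0 p2=1 p3=0 p4=0 p5=0
  p1=0 p2=1 p3=0 p4=0 p5=1
  p1=0 p2=1 p3=1 p4=0 p5=0
  p1=1 p2=1 p3=1 p4=0 p5=0
Count: 7.

7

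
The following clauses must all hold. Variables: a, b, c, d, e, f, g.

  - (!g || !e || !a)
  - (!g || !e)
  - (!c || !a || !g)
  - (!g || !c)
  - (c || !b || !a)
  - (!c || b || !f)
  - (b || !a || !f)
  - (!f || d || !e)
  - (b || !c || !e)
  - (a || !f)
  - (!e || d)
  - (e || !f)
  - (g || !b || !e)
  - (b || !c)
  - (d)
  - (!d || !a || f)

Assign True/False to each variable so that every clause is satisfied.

(d) is a unit clause, so d = True.
Branch on a: take a = False.
  then f is forced to False.
Set b = True and propagate.
For the remaining variables, c = False, e = False, g = True works.
Every clause has at least one true literal under this assignment.

a=False, b=True, c=False, d=True, e=False, f=False, g=True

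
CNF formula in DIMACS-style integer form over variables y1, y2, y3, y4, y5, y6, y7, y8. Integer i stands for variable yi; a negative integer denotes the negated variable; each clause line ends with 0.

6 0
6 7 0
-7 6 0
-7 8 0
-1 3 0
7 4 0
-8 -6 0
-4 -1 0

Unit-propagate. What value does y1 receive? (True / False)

(y6) is a unit clause: y6 = True.
In (NOT y8 OR NOT y6), NOT y6 is now false; NOT y8 must hold, so y8 = False.
From (y8 OR NOT y7) and y8 = False: y7 = False.
(y7 OR y4): since y7 = False, the clause reduces to (y4). y4 = True.
(NOT y1 OR NOT y4) with y4 = True leaves only NOT y1, so y1 = False.

False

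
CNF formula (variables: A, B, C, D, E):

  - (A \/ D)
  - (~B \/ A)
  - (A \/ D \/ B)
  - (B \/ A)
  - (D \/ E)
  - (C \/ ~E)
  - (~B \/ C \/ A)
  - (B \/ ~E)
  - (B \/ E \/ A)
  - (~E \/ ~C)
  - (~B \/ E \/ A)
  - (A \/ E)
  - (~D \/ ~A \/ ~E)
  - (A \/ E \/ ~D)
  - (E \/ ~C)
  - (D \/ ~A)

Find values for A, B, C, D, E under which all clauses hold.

A=True, B=True, C=False, D=True, E=False

Check each clause:
  1. (A \/ D) — A is true.
  2. (A \/ ~B) — A is true.
  3. (D \/ A \/ B) — A is true.
  4. (B \/ A) — A is true.
  5. (D \/ E) — D is true.
  6. (~E \/ C) — ~E is true.
  7. (C \/ A \/ ~B) — A is true.
  8. (B \/ ~E) — B is true.
  9. (B \/ A \/ E) — A is true.
  10. (~E \/ ~C) — ~E is true.
  11. (~B \/ A \/ E) — A is true.
  12. (E \/ A) — A is true.
  13. (~E \/ ~A \/ ~D) — ~E is true.
  14. (E \/ A \/ ~D) — A is true.
  15. (E \/ ~C) — ~C is true.
  16. (D \/ ~A) — D is true.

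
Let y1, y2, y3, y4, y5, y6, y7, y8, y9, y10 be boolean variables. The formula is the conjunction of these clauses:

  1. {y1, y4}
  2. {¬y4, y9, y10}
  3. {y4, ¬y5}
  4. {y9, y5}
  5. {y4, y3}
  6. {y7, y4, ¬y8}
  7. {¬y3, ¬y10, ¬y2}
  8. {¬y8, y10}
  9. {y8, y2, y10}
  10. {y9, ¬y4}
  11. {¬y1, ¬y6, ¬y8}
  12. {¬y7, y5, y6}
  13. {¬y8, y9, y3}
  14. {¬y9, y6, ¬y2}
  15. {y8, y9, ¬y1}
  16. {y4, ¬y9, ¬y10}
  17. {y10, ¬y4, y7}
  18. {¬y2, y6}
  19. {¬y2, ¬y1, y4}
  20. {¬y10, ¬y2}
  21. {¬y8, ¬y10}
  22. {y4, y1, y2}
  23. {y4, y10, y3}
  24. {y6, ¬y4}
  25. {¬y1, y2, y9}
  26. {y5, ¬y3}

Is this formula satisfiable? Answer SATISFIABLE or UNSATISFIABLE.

Branch on y1: take y1 = False.
  then y4 is forced to True.
  then y9 is forced to True.
  then y6 is forced to True.
Set y2 = True and propagate.
  then y10 is forced to False.
  then y8 is forced to False.
  then y7 is forced to True.
The remaining clauses are satisfied by y3 = True, y5 = True.
Every clause has at least one true literal under this assignment.
So y1=F, y2=T, y3=T, y4=T, y5=T, y6=T, y7=T, y8=F, y9=T, y10=F is a satisfying assignment.

SATISFIABLE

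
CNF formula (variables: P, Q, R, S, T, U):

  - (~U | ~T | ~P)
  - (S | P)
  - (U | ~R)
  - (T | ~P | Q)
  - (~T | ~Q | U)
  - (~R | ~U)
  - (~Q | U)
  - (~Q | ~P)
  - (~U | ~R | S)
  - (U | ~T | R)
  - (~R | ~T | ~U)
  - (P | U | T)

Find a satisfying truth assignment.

P=False, Q=False, R=False, S=True, T=False, U=True

Pure literal: S appears only positively; assign S = True.
Branch on P: take P = False.
Branch on Q: take Q = False.
Set R = False and propagate.
For the remaining variables, T = False, U = True works.
Every clause has at least one true literal under this assignment.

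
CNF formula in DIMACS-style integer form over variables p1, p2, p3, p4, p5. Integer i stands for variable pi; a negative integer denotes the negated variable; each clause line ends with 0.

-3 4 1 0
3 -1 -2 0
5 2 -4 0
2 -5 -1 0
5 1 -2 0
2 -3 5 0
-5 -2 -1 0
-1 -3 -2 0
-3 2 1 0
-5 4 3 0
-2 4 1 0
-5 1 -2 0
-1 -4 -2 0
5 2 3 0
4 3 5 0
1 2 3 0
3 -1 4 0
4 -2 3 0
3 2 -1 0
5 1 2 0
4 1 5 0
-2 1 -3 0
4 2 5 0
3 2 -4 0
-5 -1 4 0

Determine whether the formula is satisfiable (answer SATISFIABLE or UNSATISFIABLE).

UNSATISFIABLE

p2 = True:
  p1 = True:
    propagation gives p3=True; an empty clause results — contradiction.
  p1 = False:
    propagation gives p5=True; an empty clause results — contradiction.
p2 = False:
  p3 = True:
    propagation gives p5=True, p1=False; an empty clause results — contradiction.
  p3 = False:
    propagation gives p5=True, p1=False; an empty clause results — contradiction.
Every branch closes, so no satisfying assignment exists.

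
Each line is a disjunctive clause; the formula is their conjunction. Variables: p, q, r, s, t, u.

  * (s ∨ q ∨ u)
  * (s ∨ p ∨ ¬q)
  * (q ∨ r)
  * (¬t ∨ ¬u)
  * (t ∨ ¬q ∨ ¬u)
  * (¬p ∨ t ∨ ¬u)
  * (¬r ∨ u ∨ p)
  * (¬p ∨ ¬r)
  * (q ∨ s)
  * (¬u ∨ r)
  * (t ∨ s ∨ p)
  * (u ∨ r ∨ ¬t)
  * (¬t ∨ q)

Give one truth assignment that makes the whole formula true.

p=T, q=T, r=F, s=T, t=F, u=F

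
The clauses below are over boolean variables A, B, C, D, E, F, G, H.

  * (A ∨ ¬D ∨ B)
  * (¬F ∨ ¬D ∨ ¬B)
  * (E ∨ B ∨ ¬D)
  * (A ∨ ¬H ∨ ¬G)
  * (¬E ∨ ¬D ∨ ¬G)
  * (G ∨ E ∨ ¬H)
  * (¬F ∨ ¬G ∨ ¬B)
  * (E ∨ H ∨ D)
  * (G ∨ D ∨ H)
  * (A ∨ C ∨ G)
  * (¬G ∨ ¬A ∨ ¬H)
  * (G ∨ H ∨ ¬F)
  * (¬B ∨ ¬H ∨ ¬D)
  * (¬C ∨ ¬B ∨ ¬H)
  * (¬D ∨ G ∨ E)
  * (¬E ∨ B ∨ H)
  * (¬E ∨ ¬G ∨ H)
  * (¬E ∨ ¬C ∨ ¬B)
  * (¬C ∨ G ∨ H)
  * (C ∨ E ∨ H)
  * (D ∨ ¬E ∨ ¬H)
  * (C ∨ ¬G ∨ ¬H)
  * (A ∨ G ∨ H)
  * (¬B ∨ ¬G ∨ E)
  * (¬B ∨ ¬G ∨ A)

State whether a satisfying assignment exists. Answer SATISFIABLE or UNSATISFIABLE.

Set A = True and propagate.
Try B = False.
For the remaining variables, C = False, D = True, E = True, F = True, G = False, H = True works.
Every clause has at least one true literal under this assignment.
So A = 1  B = 0  C = 0  D = 1  E = 1  F = 1  G = 0  H = 1 is a satisfying assignment.

SATISFIABLE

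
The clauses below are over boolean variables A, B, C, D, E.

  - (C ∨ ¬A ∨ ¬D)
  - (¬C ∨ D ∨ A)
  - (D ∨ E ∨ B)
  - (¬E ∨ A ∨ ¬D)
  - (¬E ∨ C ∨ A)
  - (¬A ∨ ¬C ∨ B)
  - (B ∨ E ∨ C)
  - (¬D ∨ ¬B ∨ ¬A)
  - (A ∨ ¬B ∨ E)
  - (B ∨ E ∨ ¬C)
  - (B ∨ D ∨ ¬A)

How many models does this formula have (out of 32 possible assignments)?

4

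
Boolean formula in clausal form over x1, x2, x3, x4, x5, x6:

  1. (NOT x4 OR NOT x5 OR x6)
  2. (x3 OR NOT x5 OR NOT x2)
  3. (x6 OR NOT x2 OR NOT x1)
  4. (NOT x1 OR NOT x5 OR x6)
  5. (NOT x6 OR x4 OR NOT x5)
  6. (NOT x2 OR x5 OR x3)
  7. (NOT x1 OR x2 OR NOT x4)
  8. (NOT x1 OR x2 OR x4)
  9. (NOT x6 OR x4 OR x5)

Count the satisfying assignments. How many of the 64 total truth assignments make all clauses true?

Split on x5, then x2.
  x5=1, x2=1: remaining (x1,x3,x4,x6) ∈ {(0,1,0,0); (0,1,1,1); (1,1,1,1)} — 3.
  x5=1, x2=0: remaining (x1,x3,x4,x6) ∈ {(0,0,0,0); (0,0,1,1); (0,1,0,0); (0,1,1,1)} — 4.
  x5=0, x2=1: remaining (x1,x3,x4,x6) ∈ {(0,1,0,0); (0,1,1,0); (0,1,1,1); (1,1,1,1)} — 4.
  x5=0, x2=0: x3 free; 3 ways for (x1,x4,x6) × 2^1 = 6.
Total: 3 + 4 + 4 + 6 = 17.

17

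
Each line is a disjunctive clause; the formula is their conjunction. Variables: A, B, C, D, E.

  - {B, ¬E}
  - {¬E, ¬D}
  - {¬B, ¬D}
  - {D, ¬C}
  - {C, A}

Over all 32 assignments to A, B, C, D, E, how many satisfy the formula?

Satisfying assignments:
  A=F B=F C=T D=T E=F
  A=T B=F C=F D=F E=F
  A=T B=F C=F D=T E=F
  A=T B=F C=T D=T E=F
  A=T B=T C=F D=F E=F
  A=T B=T C=F D=F E=T
Count: 6.

6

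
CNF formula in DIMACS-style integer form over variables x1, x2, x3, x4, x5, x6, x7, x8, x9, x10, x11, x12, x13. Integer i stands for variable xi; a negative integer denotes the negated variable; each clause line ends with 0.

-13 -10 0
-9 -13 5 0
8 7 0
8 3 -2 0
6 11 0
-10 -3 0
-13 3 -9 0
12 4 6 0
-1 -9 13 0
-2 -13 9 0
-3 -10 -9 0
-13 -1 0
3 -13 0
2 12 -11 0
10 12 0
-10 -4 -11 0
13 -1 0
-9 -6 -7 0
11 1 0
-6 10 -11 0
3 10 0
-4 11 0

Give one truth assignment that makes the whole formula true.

Pure literal: x8 appears only positively; assign x8 = True.
x12 occurs only positively in the remaining clauses — set x12 = True.
Set x1 = False and propagate.
  then x11 is forced to True.
Set x2 = True and propagate.
For the remaining variables, x3 = False, x4 = False, x5 = False, x6 = True, x7 = True, x9 = False, x10 = True, x13 = False works.

x1=F, x2=T, x3=F, x4=F, x5=F, x6=T, x7=T, x8=T, x9=F, x10=T, x11=T, x12=T, x13=F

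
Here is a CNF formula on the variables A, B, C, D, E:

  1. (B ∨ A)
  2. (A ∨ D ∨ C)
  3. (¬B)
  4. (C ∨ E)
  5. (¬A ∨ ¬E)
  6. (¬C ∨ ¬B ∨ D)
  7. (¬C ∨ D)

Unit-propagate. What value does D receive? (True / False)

True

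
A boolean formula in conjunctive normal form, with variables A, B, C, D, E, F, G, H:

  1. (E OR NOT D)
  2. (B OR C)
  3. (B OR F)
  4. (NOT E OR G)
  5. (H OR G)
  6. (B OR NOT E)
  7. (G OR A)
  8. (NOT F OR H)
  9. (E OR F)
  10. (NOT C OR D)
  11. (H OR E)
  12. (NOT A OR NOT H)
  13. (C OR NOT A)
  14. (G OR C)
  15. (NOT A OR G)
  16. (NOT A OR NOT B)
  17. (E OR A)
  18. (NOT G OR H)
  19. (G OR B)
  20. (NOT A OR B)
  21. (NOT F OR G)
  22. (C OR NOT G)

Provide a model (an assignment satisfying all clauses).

A = F, B = T, C = T, D = T, E = T, F = T, G = T, H = T

Check each clause:
  1. (E OR NOT D) — E is true.
  2. (B OR C) — B is true.
  3. (B OR F) — B is true.
  4. (G OR NOT E) — G is true.
  5. (G OR H) — H is true.
  6. (NOT E OR B) — B is true.
  7. (G OR A) — G is true.
  8. (NOT F OR H) — H is true.
  9. (E OR F) — E is true.
  10. (D OR NOT C) — D is true.
  11. (H OR E) — H is true.
  12. (NOT A OR NOT H) — NOT A is true.
  13. (NOT A OR C) — C is true.
  14. (G OR C) — C is true.
  15. (NOT A OR G) — NOT A is true.
  16. (NOT A OR NOT B) — NOT A is true.
  17. (A OR E) — E is true.
  18. (H OR NOT G) — H is true.
  19. (B OR G) — B is true.
  20. (NOT A OR B) — B is true.
  21. (G OR NOT F) — G is true.
  22. (C OR NOT G) — C is true.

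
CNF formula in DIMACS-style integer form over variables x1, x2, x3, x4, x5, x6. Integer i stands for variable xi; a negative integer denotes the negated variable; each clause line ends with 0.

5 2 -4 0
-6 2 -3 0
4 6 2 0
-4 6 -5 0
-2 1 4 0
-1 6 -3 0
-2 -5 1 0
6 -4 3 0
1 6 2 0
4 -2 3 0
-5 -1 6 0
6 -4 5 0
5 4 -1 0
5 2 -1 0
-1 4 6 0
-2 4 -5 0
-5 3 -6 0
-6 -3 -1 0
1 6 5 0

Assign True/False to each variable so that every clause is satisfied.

x1 = False, x2 = False, x3 = False, x4 = False, x5 = False, x6 = True

Check each clause:
  1. (x2 OR x5 OR NOT x4) — NOT x4 is true.
  2. (NOT x3 OR x2 OR NOT x6) — NOT x3 is true.
  3. (x4 OR x6 OR x2) — x6 is true.
  4. (NOT x5 OR x6 OR NOT x4) — NOT x5 is true.
  5. (x1 OR x4 OR NOT x2) — NOT x2 is true.
  6. (NOT x3 OR NOT x1 OR x6) — NOT x3 is true.
  7. (NOT x2 OR x1 OR NOT x5) — NOT x5 is true.
  8. (x6 OR x3 OR NOT x4) — NOT x4 is true.
  9. (x2 OR x6 OR x1) — x6 is true.
  10. (x3 OR NOT x2 OR x4) — NOT x2 is true.
  11. (x6 OR NOT x5 OR NOT x1) — NOT x5 is true.
  12. (x6 OR NOT x4 OR x5) — NOT x4 is true.
  13. (NOT x1 OR x5 OR x4) — NOT x1 is true.
  14. (x5 OR x2 OR NOT x1) — NOT x1 is true.
  15. (x4 OR x6 OR NOT x1) — x6 is true.
  16. (x4 OR NOT x2 OR NOT x5) — NOT x5 is true.
  17. (x3 OR NOT x6 OR NOT x5) — NOT x5 is true.
  18. (NOT x6 OR NOT x3 OR NOT x1) — NOT x3 is true.
  19. (x5 OR x1 OR x6) — x6 is true.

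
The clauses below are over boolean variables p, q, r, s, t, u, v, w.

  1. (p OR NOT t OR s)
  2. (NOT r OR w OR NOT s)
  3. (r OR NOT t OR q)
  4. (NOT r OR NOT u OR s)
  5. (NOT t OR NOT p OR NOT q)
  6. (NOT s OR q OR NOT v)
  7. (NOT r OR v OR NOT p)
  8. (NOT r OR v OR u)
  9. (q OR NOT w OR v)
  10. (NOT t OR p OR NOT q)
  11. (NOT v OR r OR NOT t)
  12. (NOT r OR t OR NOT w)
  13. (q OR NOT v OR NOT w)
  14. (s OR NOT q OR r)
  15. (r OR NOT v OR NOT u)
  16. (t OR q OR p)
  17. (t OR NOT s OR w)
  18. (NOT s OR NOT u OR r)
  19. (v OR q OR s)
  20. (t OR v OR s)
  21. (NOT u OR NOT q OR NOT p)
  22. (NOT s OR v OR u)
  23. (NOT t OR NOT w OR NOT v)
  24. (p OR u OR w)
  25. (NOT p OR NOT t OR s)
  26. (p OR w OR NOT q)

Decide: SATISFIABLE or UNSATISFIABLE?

SATISFIABLE

Try p = False.
Try q = True.
  then t is forced to False.
  then w is forced to True.
  then r is forced to False.
  then s is forced to True.
  then u is forced to False.
  then v is forced to True.
So p = F, q = T, r = F, s = T, t = F, u = F, v = T, w = T is a satisfying assignment.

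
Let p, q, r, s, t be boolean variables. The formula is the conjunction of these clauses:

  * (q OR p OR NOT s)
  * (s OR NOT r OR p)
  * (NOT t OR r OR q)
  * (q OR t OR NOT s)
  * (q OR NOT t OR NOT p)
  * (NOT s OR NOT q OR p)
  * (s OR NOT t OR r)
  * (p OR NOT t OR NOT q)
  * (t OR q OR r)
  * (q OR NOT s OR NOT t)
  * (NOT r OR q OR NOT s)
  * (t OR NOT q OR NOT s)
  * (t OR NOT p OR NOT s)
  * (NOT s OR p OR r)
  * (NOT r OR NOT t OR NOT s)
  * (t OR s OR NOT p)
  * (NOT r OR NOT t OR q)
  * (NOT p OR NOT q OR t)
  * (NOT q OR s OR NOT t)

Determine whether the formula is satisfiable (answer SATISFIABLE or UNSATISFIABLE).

SATISFIABLE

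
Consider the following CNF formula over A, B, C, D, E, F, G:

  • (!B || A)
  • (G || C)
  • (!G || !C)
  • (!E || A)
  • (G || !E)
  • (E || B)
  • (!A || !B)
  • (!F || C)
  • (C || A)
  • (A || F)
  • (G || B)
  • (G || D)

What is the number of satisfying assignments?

Satisfying assignments:
  A=T B=F C=F D=F E=T F=F G=T
  A=T B=F C=F D=T E=T F=F G=T
That's 2 in total.

2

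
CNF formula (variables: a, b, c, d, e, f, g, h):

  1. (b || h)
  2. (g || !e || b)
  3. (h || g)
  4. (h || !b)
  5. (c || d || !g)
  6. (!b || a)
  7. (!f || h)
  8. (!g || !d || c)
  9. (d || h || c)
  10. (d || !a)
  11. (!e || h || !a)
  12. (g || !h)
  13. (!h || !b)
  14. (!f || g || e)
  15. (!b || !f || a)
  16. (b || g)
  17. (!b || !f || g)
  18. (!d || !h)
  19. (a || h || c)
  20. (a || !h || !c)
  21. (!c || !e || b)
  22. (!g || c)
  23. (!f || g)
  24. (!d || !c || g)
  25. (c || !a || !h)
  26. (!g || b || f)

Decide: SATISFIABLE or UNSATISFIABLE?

UNSATISFIABLE

g = True:
  b = True:
    propagation gives h=True; an empty clause results — contradiction.
  b = False:
    propagation gives h=True, d=False, a=False; an empty clause results — contradiction.
g = False:
  propagation gives h=True; an empty clause results — contradiction.
Every branch closes, so no satisfying assignment exists.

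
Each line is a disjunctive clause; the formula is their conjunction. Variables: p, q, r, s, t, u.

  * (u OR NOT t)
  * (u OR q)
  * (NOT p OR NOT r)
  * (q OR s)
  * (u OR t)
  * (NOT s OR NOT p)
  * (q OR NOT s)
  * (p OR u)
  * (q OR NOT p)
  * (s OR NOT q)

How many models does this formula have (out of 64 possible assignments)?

4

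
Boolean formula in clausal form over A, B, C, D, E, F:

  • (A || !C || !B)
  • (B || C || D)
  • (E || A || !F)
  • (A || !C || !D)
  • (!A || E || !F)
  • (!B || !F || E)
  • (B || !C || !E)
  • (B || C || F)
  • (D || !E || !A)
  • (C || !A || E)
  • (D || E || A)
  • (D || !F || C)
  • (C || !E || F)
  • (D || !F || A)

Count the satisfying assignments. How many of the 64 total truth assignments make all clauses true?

11

Case analysis on A and C:
  A=1, C=1: 6 of the 16 assignments to (B,D,E,F) work.
  A=1, C=0: remaining (B,D,E,F) ∈ {(0,1,1,1); (1,1,1,1)} — 2.
  A=0, C=1: a clause becomes empty — 0.
  A=0, C=0: remaining (B,D,E,F) ∈ {(0,1,1,1); (1,1,0,0); (1,1,1,1)} — 3.
Total: 6 + 2 + 0 + 3 = 11.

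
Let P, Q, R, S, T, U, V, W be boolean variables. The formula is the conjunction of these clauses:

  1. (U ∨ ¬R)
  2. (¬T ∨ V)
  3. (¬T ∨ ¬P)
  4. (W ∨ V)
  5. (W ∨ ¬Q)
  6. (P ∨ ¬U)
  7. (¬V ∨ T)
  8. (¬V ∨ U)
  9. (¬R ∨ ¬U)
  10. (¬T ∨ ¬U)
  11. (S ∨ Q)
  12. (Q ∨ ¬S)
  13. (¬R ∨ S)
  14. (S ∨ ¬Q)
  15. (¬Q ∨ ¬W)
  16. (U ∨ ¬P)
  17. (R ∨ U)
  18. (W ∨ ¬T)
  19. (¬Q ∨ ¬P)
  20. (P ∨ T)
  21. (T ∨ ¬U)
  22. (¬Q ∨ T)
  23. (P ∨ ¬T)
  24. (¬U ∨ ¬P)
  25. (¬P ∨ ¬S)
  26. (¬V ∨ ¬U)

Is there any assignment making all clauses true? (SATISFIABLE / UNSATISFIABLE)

U = True:
  propagation gives P=True; an empty clause results — contradiction.
U = False:
  propagation gives R=False; an empty clause results — contradiction.
Every branch closes, so no satisfying assignment exists.

UNSATISFIABLE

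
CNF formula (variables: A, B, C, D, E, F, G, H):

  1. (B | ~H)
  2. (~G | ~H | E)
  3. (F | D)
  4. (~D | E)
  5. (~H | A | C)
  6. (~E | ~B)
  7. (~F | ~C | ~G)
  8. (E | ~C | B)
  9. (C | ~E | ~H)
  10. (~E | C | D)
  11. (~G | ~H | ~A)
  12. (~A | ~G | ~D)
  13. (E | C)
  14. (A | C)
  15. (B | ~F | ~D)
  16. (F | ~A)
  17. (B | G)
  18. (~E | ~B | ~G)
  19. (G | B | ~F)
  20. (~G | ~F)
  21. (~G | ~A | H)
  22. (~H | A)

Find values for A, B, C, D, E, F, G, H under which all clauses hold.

A = True, B = True, C = True, D = False, E = False, F = True, G = False, H = False

Set A = True and propagate.
  then F is forced to True.
  then G is forced to False.
  then B is forced to True.
  then E is forced to False.
  then D is forced to False.
  then C is forced to True.
H is now unconstrained; take H = False.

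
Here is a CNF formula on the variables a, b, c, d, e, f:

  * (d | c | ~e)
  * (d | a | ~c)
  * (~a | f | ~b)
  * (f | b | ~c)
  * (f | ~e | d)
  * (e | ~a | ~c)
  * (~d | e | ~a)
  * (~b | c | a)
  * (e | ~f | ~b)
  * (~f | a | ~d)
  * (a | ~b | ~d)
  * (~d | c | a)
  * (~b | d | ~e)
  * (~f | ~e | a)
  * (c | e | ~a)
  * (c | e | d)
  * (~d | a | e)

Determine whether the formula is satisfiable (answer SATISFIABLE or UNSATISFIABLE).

Set a = True and propagate.
Set b = False and propagate.
For the remaining variables, c = True, d = False, e = True, f = True works.
So a = True, b = False, c = True, d = False, e = True, f = True is a satisfying assignment.

SATISFIABLE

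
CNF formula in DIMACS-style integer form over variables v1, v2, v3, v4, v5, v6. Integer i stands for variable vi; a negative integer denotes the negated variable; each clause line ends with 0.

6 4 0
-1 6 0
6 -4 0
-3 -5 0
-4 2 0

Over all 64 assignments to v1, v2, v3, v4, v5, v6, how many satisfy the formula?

Split on v4, then v6.
  v4=1, v6=1: v1 free; 3 ways for (v2,v3,v5) × 2^1 = 6.
  v4=1, v6=0: a clause becomes empty — 0.
  v4=0, v6=1: v1, v2 free; 3 ways for (v3,v5) × 2^2 = 12.
  v4=0, v6=0: a clause becomes empty — 0.
Total: 6 + 0 + 12 + 0 = 18.

18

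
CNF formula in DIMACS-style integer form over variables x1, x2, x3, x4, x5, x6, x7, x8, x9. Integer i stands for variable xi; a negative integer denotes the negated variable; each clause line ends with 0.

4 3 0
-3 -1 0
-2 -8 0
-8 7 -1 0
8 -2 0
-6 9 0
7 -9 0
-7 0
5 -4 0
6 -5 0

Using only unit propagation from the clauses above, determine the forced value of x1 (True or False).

False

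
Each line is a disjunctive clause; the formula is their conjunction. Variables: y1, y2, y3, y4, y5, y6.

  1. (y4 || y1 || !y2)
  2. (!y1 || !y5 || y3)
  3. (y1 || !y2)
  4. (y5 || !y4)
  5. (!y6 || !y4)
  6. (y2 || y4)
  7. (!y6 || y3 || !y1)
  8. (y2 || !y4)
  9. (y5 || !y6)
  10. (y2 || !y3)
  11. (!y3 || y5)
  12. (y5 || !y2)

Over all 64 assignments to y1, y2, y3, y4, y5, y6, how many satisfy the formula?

3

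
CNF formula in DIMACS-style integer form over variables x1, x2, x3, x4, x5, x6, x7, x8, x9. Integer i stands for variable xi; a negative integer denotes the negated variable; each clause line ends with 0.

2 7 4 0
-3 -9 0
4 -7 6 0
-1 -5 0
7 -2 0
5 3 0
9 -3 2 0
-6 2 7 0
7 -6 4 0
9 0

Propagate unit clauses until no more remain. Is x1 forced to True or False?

(x9) stands alone — x9 = True.
From (¬x3 ∨ ¬x9) and x9 = True: x3 = False.
From (x5 ∨ x3) and x3 = False: x5 = True.
From (¬x1 ∨ ¬x5) and x5 = True: x1 = False.

False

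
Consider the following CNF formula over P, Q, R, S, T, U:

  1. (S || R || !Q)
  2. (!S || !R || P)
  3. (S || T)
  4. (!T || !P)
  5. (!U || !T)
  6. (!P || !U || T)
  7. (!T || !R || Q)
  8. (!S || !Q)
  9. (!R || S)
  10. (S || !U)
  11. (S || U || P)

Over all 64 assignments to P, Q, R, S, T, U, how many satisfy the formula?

5

Satisfying assignments:
  P=F Q=F R=F S=T T=F U=F
  P=F Q=F R=F S=T T=F U=T
  P=F Q=F R=F S=T T=T U=F
  P=T Q=F R=F S=T T=F U=F
  P=T Q=F R=T S=T T=F U=F
Count: 5.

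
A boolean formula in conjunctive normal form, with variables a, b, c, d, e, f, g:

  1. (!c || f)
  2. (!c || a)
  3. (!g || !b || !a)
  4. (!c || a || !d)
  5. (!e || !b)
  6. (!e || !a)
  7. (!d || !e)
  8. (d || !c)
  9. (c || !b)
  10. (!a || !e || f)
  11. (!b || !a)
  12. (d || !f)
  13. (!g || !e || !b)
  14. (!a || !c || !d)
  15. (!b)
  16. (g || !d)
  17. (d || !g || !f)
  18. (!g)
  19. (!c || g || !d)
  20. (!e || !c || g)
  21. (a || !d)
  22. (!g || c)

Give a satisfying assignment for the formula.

a=True, b=False, c=False, d=False, e=False, f=False, g=False

Check each clause:
  1. (!c || f) — !c is true.
  2. (!c || a) — a is true.
  3. (!a || !b || !g) — !g is true.
  4. (a || !d || !c) — a is true.
  5. (!b || !e) — !e is true.
  6. (!e || !a) — !e is true.
  7. (!d || !e) — !e is true.
  8. (d || !c) — !c is true.
  9. (c || !b) — !b is true.
  10. (!e || f || !a) — !e is true.
  11. (!b || !a) — !b is true.
  12. (d || !f) — !f is true.
  13. (!g || !b || !e) — !g is true.
  14. (!a || !c || !d) — !d is true.
  15. (!b) — !b is true.
  16. (g || !d) — !d is true.
  17. (!f || d || !g) — !g is true.
  18. (!g) — !g is true.
  19. (!d || !c || g) — !d is true.
  20. (!e || g || !c) — !e is true.
  21. (!d || a) — a is true.
  22. (c || !g) — !g is true.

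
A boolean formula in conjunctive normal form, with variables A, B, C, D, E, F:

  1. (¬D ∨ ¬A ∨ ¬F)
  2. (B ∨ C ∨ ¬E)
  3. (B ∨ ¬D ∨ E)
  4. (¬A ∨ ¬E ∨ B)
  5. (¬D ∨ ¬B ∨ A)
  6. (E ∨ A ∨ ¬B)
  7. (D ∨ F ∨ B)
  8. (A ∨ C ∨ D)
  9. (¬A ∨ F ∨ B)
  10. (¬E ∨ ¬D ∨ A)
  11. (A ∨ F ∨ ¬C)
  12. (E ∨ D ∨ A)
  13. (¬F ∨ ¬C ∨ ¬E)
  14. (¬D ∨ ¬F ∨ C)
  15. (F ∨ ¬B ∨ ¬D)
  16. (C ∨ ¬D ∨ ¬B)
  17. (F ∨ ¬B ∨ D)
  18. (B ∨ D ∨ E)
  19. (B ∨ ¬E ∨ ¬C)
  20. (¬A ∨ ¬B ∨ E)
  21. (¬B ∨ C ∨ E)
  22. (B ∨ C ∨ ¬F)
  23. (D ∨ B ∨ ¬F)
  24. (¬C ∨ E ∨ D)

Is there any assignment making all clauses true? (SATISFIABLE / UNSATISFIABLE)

SATISFIABLE

Branch on A: take A = True.
The remaining clauses are satisfied by B = True, C = False, D = False, E = True, F = True.
So A = 1, B = 1, C = 0, D = 0, E = 1, F = 1 is a satisfying assignment.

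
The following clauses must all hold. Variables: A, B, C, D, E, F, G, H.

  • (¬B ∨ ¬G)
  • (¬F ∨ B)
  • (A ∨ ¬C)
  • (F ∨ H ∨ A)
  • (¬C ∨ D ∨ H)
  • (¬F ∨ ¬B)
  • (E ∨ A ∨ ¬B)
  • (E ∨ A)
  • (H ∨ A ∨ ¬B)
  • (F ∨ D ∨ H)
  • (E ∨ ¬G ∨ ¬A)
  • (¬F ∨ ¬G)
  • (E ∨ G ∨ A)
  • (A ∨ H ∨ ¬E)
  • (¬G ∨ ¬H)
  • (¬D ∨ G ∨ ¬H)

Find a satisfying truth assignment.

A=True, B=False, C=False, D=True, E=True, F=False, G=True, H=False

Pure literal: C appears only negated; assign C = False.
Set A = True and propagate.
For the remaining variables, B = False, D = True, E = True, F = False, G = True, H = False works.
Every clause has at least one true literal under this assignment.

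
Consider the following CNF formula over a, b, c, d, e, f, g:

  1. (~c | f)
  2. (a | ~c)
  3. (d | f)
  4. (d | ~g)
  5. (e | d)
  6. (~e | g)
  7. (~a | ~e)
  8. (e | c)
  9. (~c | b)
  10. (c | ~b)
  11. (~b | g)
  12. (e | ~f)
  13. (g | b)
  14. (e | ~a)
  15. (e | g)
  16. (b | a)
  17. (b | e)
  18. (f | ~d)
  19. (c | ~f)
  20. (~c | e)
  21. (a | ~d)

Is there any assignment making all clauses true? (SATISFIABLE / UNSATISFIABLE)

e = True:
  propagation gives g=True, d=True, a=False; an empty clause results — contradiction.
e = False:
  propagation gives d=True, c=True; an empty clause results — contradiction.
Every branch closes, so no satisfying assignment exists.

UNSATISFIABLE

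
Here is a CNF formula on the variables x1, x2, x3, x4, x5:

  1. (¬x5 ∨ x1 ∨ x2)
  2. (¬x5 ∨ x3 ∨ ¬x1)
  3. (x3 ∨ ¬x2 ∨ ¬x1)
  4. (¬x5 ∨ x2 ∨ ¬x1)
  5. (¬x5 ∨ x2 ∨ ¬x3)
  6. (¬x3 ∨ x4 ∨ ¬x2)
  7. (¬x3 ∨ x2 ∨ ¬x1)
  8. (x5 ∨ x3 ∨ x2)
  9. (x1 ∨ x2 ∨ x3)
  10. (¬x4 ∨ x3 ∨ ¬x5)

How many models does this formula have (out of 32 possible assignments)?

9

Case analysis on x2 and x3:
  x2=T, x3=T: remaining (x1,x4,x5) ∈ {(F,T,F); (F,T,T); (T,T,F); (T,T,T)} — 4.
  x2=T, x3=F: remaining (x1,x4,x5) ∈ {(F,F,F); (F,F,T); (F,T,F)} — 3.
  x2=F, x3=T: remaining (x1,x4,x5) ∈ {(F,F,F); (F,T,F)} — 2.
  x2=F, x3=F: a clause becomes empty — 0.
Total: 4 + 3 + 2 + 0 = 9.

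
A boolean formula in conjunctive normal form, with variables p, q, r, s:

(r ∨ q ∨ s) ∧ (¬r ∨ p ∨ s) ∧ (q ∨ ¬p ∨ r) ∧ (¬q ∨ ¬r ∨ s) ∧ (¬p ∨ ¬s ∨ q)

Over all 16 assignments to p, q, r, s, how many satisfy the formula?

Case analysis on q and r:
  q=1, r=1: remaining (p,s) ∈ {(0,1); (1,1)} — 2.
  q=1, r=0: remaining (p,s) ∈ {(0,0); (0,1); (1,0); (1,1)} — 4.
  q=0, r=1: remaining (p,s) ∈ {(0,1); (1,0)} — 2.
  q=0, r=0: remaining (p,s) ∈ {(0,1)} — 1.
Total: 2 + 4 + 2 + 1 = 9.

9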